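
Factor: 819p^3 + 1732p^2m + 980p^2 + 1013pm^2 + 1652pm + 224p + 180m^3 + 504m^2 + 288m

(9p + 4m + 8)(13p + 5m + 4)(7p + 9m)

Group: 7p(117p^2 + 97pm + 140p + 20m^2 + 56m + 32) + 9m(117p^2 + 97pm + 140p + 20m^2 + 56m + 32); both groups contain (117p^2 + 97pm + 140p + 20m^2 + 56m + 32), so (7p + 9m) is a factor with cofactor 117p^2 + 97pm + 140p + 20m^2 + 56m + 32.
The cofactor groups again: 117p^2 + 97pm + 140p + 20m^2 + 56m + 32 = 9p(13p + 5m + 4) + (4m + 8)(13p + 5m + 4); both groups contain (13p + 5m + 4), giving (9p + 4m + 8)(13p + 5m + 4).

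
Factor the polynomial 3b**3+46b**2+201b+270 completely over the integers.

Testing divisors of the constant over divisors of the leading coefficient, b = −9 is a root, so (b+9) is a factor; dividing leaves 3b**2+19b+30.
The remaining quadratic factors as (3b+10)(b+3).

(3b+10)(b+3)(b+9)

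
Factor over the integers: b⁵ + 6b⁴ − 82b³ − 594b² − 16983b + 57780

Trying the rational-root candidates, b = −15 is a root, so (b + 15) divides it; the quotient is b⁴ − 9b³ + 53b² − 1389b + 3852.
Then b = 3 is a root, so (b − 3) is a factor; dividing leaves b³ − 6b² + 35b − 1284.
Next, b = 12 is a root, so (b − 12) divides it; the quotient is b² + 6b + 107.
The quadratic b² + 6b + 107 has discriminant −392 < 0 and is irreducible over ℤ.

(b + 15)(b − 12)(b − 3)(b² + 6b + 107)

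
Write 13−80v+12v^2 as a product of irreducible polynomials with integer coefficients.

Need a pair with product 12·13 = 156 and sum −80: that's −78 and −2.
Split the middle term: 12v^2−78v − 2v+13 = 6v(2v−13) − (2v−13).

(2v−13)(6v−1)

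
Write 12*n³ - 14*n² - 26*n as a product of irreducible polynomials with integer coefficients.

Pull out the common factor 2*n, then factor the remaining trinomial.

2*n*(6*n - 13)*(n + 1)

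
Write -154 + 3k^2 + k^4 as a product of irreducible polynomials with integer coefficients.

Substitute u = k^2 to get a quadratic in u, then factor.
k^2 + 14 is irreducible over ℤ (always positive, so no real roots).
k^2 - 11 is irreducible over ℤ (11 is not a perfect square).

(k^2 + 14)(k^2 - 11)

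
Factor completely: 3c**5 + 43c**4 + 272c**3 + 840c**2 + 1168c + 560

(3c + 10)(c + 1)(c + 2)(c**2 + 8c + 28)

Trying the rational-root candidates, c = -2 is a root, so (c + 2) divides it; the quotient is 3c**4 + 37c**3 + 198c**2 + 444c + 280.
Next, c = -1 is a root, so (c + 1) is a factor; dividing leaves 3c**3 + 34c**2 + 164c + 280.
Next, c = -10/3 is a root, giving the factor (3c + 10) and quotient c**2 + 8c + 28.
The quadratic c**2 + 8c + 28 has discriminant -48 < 0 and is irreducible over ℤ.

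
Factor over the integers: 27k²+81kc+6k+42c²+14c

Group: 9k(3k+7c) + (6c+2)(3k+7c); both groups contain (3k+7c).

(9k+6c+2)(3k+7c)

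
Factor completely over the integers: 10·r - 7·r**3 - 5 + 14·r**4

(2·r - 1)·(7·r**3 + 5)

Group as (14·r**4 + 10·r) + (-7·r**3 - 5) = 2·r·(7·r**3 + 5) - (7·r**3 + 5).
Both groups share the factor (7·r**3 + 5).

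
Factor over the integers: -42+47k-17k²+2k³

(2k-7)(k-2)(k-3)

Testing divisors of the constant over divisors of the leading coefficient, k = 2 is a root, so (k-2) is a factor; dividing leaves 2k²-13k+21.
The remaining quadratic factors as (2k-7)(k-3).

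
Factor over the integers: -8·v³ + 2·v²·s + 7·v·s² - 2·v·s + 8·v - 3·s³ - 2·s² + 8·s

-(4·v - 3·s + 4)·(2·v - s - 2)·(v + s)

Group: 4·v·(-2·v² - v·s + 2·v + s² + 2·s) + (-3·s + 4)·(-2·v² - v·s + 2·v + s² + 2·s); both groups contain (-2·v² - v·s + 2·v + s² + 2·s), so (4·v - 3·s + 4) is a factor with cofactor -2·v² - v·s + 2·v + s² + 2·s.
The cofactor groups again: -2·v² - v·s + 2·v + s² + 2·s = -2·v·(v + s) + (s + 2)·(v + s); both groups contain (v + s), giving -(2·v - s - 2)·(v + s).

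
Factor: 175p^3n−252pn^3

Every term has a factor of 7pn. Then 25p^2−36n^2 = (5p)² − (6n)².

7np(5p−6n)(5p+6n)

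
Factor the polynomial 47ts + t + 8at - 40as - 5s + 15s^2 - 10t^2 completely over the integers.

(t - 5s)(8a - 10t - 3s + 1)

Group: t(8a - 10t - 3s + 1) - 5s(8a - 10t - 3s + 1); both groups contain (8a - 10t - 3s + 1).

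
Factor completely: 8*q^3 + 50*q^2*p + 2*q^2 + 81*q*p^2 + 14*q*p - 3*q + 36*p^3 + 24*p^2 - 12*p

Group: q*(8*q^2 + 18*q*p + 2*q + 9*p^2 + 6*p - 3) + 4*p*(8*q^2 + 18*q*p + 2*q + 9*p^2 + 6*p - 3); both groups contain (8*q^2 + 18*q*p + 2*q + 9*p^2 + 6*p - 3), so (q + 4*p) is a factor with cofactor 8*q^2 + 18*q*p + 2*q + 9*p^2 + 6*p - 3.
The cofactor groups again: 8*q^2 + 18*q*p + 2*q + 9*p^2 + 6*p - 3 = 2*q*(4*q + 3*p + 3) + (3*p - 1)*(4*q + 3*p + 3); both groups contain (4*q + 3*p + 3), giving (2*q + 3*p - 1)*(4*q + 3*p + 3).

(2*q + 3*p - 1)*(4*q + 3*p + 3)*(q + 4*p)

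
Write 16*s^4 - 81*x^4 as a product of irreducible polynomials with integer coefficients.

(2*s + 3*x)*(2*s - 3*x)*(4*s^2 + 9*x^2)

Write as (4*s^2)² − (9*x^2)², then factor 4*s^2 - 9*x^2 once more.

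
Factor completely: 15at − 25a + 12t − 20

Group as (15at − 25a) + (12t − 20) = 5a(3t − 5) + 4(3t − 5).
Both groups share the factor (3t − 5).

(3t − 5)(5a + 4)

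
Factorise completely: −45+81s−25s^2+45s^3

Group as (45s^3+81s) + (−25s^2−45) = 9s(5s^2+9) − 5(5s^2+9).
Both groups share the factor (5s^2+9).

(9s−5)(5s^2+9)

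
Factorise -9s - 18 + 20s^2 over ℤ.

(4s + 3)(5s - 6)

Need a pair with product 20·(-18) = -360 and sum -9: that's -24 and 15.
Split the middle term: 20s^2 - 24s + 15s - 18 = 4s(5s - 6) + 3(5s - 6).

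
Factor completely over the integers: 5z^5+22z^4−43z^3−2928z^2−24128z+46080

Trying the rational-root candidates, z = −8 is a root, giving the factor (z+8) and quotient 5z^4−18z^3+101z^2−3736z+5760.
Next, z = 8/5 is a root, so (5z−8) divides it; the quotient is z^3−2z^2+17z−720.
Then z = 9 is a root, giving the factor (z−9) and quotient z^2+7z+80.
The quadratic z^2+7z+80 has discriminant −271 < 0 and is irreducible over ℤ.

(5z−8)(z+8)(z−9)(z^2+7z+80)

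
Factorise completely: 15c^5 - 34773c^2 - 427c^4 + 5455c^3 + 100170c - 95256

(3c - 14)(5c - 9)(c - 7)(c^2 - 15c + 108)

By the rational root theorem, c = 7 is a root, so (c - 7) divides it; the quotient is 15c^4 - 322c^3 + 3201c^2 - 12366c + 13608.
Continuing, c = 14/3 is a root, so (3c - 14) divides it; the quotient is 5c^3 - 84c^2 + 675c - 972.
Then c = 9/5 is a root, giving the factor (5c - 9) and quotient c^2 - 15c + 108.
The quadratic c^2 - 15c + 108 has discriminant -207 < 0 and is irreducible over ℤ.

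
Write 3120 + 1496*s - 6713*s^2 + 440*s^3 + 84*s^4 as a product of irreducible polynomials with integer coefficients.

Testing divisors of the constant over divisors of the leading coefficient, s = 13/2 is a root, so (2*s - 13) divides it; the quotient is 42*s^3 + 493*s^2 - 152*s - 240.
Next, s = 5/6 is a root, giving the factor (6*s - 5) and quotient 7*s^2 + 88*s + 48.
The remaining quadratic factors as (7*s + 4)(s + 12).

(2*s - 13)*(6*s - 5)*(7*s + 4)*(s + 12)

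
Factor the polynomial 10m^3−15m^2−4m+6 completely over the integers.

(2m−3)(5m^2−2)

Group as (10m^3−4m) + (−15m^2+6) = 2m(5m^2−2) − 3(5m^2−2).
Both groups share the factor (5m^2−2).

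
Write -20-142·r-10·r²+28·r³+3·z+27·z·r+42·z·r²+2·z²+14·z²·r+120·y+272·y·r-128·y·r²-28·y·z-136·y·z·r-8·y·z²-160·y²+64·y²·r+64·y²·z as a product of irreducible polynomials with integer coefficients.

Group: 8·y·(8·y·z+8·y·r-20·y-14·z·r-2·z-14·r²+33·r+5) + (-z-2·r-4)·(8·y·z+8·y·r-20·y-14·z·r-2·z-14·r²+33·r+5); both groups contain (8·y·z+8·y·r-20·y-14·z·r-2·z-14·r²+33·r+5), so (8·y-z-2·r-4) is a factor with cofactor 8·y·z+8·y·r-20·y-14·z·r-2·z-14·r²+33·r+5.
The cofactor groups again: 8·y·z+8·y·r-20·y-14·z·r-2·z-14·r²+33·r+5 = 2·z·(4·y-7·r-1) + (2·r-5)·(4·y-7·r-1); both groups contain (4·y-7·r-1), giving (2·z+2·r-5)·(4·y-7·r-1).

(8·y-z-2·r-4)·(4·y-7·r-1)·(2·z+2·r-5)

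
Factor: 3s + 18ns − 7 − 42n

Group as (18ns − 42n) + (3s − 7) = 6n(3s − 7) + (3s − 7).
Both groups share the factor (3s − 7).

(3s − 7)(6n + 1)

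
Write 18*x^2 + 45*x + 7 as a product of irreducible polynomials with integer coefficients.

Need a pair with product 18·7 = 126 and sum 45: that's 42 and 3.
Split the middle term: 18*x^2 + 42*x + 3*x + 7 = 6*x*(3*x + 7) + (3*x + 7).

(3*x + 7)*(6*x + 1)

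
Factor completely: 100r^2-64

4(5r+4)(5r-4)

Pull out the common factor 4; 25r^2-16 is a difference of squares.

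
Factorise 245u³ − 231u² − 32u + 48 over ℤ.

Among the possible rational roots, u = −3/7 is a root, so (7u + 3) is a factor; dividing leaves 35u² − 48u + 16.
The remaining quadratic factors as (5u − 4)(7u − 4).

(5u − 4)(7u + 3)(7u − 4)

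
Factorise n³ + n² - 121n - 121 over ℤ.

Trying the rational-root candidates, n = -1 is a root, so (n + 1) divides it; the quotient is n² - 121.
The remaining quadratic factors as (n - 11)(n + 11).

(n + 1)(n + 11)(n - 11)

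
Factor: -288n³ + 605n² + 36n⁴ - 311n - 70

(6n + 1)(6n - 7)(n - 2)(n - 5)

Testing divisors of the constant over divisors of the leading coefficient, n = 2 is a root, so (n - 2) divides it; the quotient is 36n³ - 216n² + 173n + 35.
Then n = 7/6 is a root, so (6n - 7) divides it; the quotient is 6n² - 29n - 5.
The remaining quadratic factors as (6n + 1)(n - 5).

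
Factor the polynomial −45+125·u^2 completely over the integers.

5·(5·u+3)·(5·u−3)

Every term has a factor of 5. Then 25·u^2−9 = (5·u)² − (3)².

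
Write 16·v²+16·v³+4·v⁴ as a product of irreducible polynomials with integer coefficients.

4·v²·(v+2)²

Pull out the common factor 4·v², leaving v²+4·v+4.
Recognize a perfect-square trinomial with the parts 2 and v.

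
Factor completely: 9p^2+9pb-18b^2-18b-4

Group: 3p(3p+6b+2) + (-3b-2)(3p+6b+2); both groups contain (3p+6b+2).

(3p-3b-2)(3p+6b+2)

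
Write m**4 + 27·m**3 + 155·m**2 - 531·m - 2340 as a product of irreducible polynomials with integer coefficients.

(m + 13)·(m + 15)·(m + 3)·(m - 4)

By the rational root theorem, m = 4 is a root, so (m - 4) divides it; the quotient is m**3 + 31·m**2 + 279·m + 585.
Then m = -3 is a root, so (m + 3) is a factor; dividing leaves m**2 + 28·m + 195.
The remaining quadratic factors as (m + 15)(m + 13).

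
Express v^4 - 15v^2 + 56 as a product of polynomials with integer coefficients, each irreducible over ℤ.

(v^2 - 7)(v^2 - 8)

Substitute u = v^2 to get a quadratic in u, then factor.
v^2 - 7 is irreducible over ℤ (7 is not a perfect square).
v^2 - 8 is irreducible over ℤ (8 is not a perfect square).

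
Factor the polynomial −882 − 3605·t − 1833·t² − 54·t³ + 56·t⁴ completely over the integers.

Testing divisors of the constant over divisors of the leading coefficient, t = 7 is a root, so (t − 7) is a factor; dividing leaves 56·t³ + 338·t² + 533·t + 126.
Continuing, t = −9/4 is a root, so (4·t + 9) is a factor; dividing leaves 14·t² + 53·t + 14.
The remaining quadratic factors as (7·t + 2)(2·t + 7).

(2·t + 7)·(4·t + 9)·(7·t + 2)·(t − 7)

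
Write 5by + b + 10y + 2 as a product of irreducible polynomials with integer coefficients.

Group as (5by + b) + (10y + 2) = b(5y + 1) + 2(5y + 1).
Both groups share the factor (5y + 1).

(5y + 1)(b + 2)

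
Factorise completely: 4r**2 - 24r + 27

Need a pair with product 4·27 = 108 and sum -24: that's -6 and -18.
Split the middle term: 4r**2 - 6r - 18r + 27 = 2r(2r - 3) - 9(2r - 3).

(2r - 3)(2r - 9)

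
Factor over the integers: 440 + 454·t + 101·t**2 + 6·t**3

Among the possible rational roots, t = -4/3 is a root, so (3·t + 4) is a factor; dividing leaves 2·t**2 + 31·t + 110.
The remaining quadratic factors as (t + 10)(2·t + 11).

(2·t + 11)·(3·t + 4)·(t + 10)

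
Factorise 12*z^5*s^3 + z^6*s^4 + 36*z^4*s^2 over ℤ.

Every term has a factor of z^4*s^2; factoring it out leaves z^2*s^2 + 12*z*s + 36.
Recognize a perfect-square trinomial with the parts 6 and z*s.

s^2*z^4*(z*s + 6)^2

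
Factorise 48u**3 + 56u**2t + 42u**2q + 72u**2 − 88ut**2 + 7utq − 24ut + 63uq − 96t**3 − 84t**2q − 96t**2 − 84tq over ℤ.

Group: 2u(24u**2 − 8ut + 21uq − 32t**2 − 28tq) + (3t + 3)(24u**2 − 8ut + 21uq − 32t**2 − 28tq); both groups contain (24u**2 − 8ut + 21uq − 32t**2 − 28tq), so (2u + 3t + 3) is a factor with cofactor 24u**2 − 8ut + 21uq − 32t**2 − 28tq.
The cofactor groups again: 24u**2 − 8ut + 21uq − 32t**2 − 28tq = 8u(3u − 4t) + (8t + 7q)(3u − 4t); both groups contain (3u − 4t), giving (8u + 8t + 7q)(3u − 4t).

(3u − 4t)(2u + 3t + 3)(8u + 8t + 7q)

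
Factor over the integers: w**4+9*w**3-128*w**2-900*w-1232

(w+14)*(w+2)*(w+4)*(w-11)

Trying the rational-root candidates, w = -2 is a root, so (w+2) divides it; the quotient is w**3+7*w**2-142*w-616.
Next, w = 11 is a root, so (w-11) is a factor; dividing leaves w**2+18*w+56.
The remaining quadratic factors as (w+4)(w+14).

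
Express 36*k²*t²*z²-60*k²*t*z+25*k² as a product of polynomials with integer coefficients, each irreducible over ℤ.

k²*(6*t*z-5)²

Factor out k² first: what remains is 36*t²*z²-60*t*z+25.
Recognize a perfect-square trinomial with the parts 6*t*z and 5.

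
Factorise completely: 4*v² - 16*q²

Pull out the common factor 4; v² - 4*q² is a difference of squares.

4*(v - 2*q)*(v + 2*q)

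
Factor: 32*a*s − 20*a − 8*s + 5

(4*a − 1)*(8*s − 5)

Group as (32*a*s − 20*a) + (−8*s + 5) = 4*a*(8*s − 5) − (8*s − 5).
Both groups share the factor (8*s − 5).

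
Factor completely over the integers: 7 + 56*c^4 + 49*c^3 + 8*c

Group as (56*c^4 + 8*c) + (49*c^3 + 7) = 8*c*(7*c^3 + 1) + 7*(7*c^3 + 1).
Both groups share the factor (7*c^3 + 1).

(8*c + 7)*(7*c^3 + 1)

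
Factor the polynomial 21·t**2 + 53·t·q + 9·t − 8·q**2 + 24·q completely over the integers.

Group: 7·t·(3·t + 8·q) + (−q + 3)·(3·t + 8·q); both groups contain (3·t + 8·q).

(7·t − q + 3)·(3·t + 8·q)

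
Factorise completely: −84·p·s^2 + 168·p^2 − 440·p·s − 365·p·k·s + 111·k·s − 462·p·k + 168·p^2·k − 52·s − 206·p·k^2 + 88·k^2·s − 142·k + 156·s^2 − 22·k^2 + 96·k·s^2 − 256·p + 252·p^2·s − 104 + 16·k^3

(7·p − 8·k − 13)·(12·p − k − 4·s + 4)·(2·k + 3·s + 2)

Group: 2·k·(84·p^2 − 103·p·k − 28·p·s − 128·p + 8·k^2 + 32·k·s − 19·k + 52·s − 52) + (3·s + 2)·(84·p^2 − 103·p·k − 28·p·s − 128·p + 8·k^2 + 32·k·s − 19·k + 52·s − 52); both groups contain (84·p^2 − 103·p·k − 28·p·s − 128·p + 8·k^2 + 32·k·s − 19·k + 52·s − 52), so (2·k + 3·s + 2) is a factor with cofactor 84·p^2 − 103·p·k − 28·p·s − 128·p + 8·k^2 + 32·k·s − 19·k + 52·s − 52.
The cofactor groups again: 84·p^2 − 103·p·k − 28·p·s − 128·p + 8·k^2 + 32·k·s − 19·k + 52·s − 52 = 12·p·(7·p − 8·k − 13) + (−k − 4·s + 4)·(7·p − 8·k − 13); both groups contain (7·p − 8·k − 13), giving (12·p − k − 4·s + 4)·(7·p − 8·k − 13).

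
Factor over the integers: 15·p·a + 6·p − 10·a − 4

Group as (15·p·a + 6·p) + (−10·a − 4) = 3·p·(5·a + 2) − 2·(5·a + 2).
Both groups share the factor (5·a + 2).

(3·p − 2)·(5·a + 2)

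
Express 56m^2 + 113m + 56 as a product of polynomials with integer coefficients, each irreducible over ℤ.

(7m + 8)(8m + 7)

Need a pair with product 56·56 = 3136 and sum 113: that's 49 and 64.
Split the middle term: 56m^2 + 49m + 64m + 56 = 7m(8m + 7) + 8(8m + 7).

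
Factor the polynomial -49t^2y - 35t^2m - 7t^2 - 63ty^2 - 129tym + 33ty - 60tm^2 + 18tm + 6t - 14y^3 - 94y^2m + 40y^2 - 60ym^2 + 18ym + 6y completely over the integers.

-(7t + 2y + 12m - 6)(7y + 5m + 1)(t + y)

Group: 7y(-7t^2 - 9ty - 12tm + 6t - 2y^2 - 12ym + 6y) + (5m + 1)(-7t^2 - 9ty - 12tm + 6t - 2y^2 - 12ym + 6y); both groups contain (-7t^2 - 9ty - 12tm + 6t - 2y^2 - 12ym + 6y), so (7y + 5m + 1) is a factor with cofactor -7t^2 - 9ty - 12tm + 6t - 2y^2 - 12ym + 6y.
The cofactor groups again: -7t^2 - 9ty - 12tm + 6t - 2y^2 - 12ym + 6y = -7t(t + y) + (-2y - 12m + 6)(t + y); both groups contain (t + y), giving -(7t + 2y + 12m - 6)(t + y).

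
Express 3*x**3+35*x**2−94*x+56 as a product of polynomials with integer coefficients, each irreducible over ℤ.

Trying the rational-root candidates, x = 1 is a root, giving the factor (x−1) and quotient 3*x**2+38*x−56.
The remaining quadratic factors as (x+14)(3*x−4).

(3*x−4)*(x+14)*(x−1)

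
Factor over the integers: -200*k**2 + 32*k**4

8*k**2*(2*k + 5)*(2*k - 5)

Factor out 8*k**2, leaving 4*k**2 - 25, which is a difference of two squares.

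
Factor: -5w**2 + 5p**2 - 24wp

Group: -w(5w - p) - 5p(5w - p); both groups contain (5w - p).

-(5w - p)(w + 5p)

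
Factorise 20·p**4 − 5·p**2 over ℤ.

Factor out 5·p**2, leaving 4·p**2 − 1, which is a difference of two squares.

5·p**2·(2·p + 1)·(2·p − 1)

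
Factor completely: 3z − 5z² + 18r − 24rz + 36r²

(6r + z)(6r − 5z + 3)

Group: 6r(6r + z) + (−5z + 3)(6r + z); both groups contain (6r + z).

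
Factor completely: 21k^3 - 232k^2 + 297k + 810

(3k - 10)(7k + 9)(k - 9)

By the rational root theorem, k = 9 is a root, so (k - 9) is a factor; dividing leaves 21k^2 - 43k - 90.
The remaining quadratic factors as (7k + 9)(3k - 10).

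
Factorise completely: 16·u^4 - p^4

(2·u)⁴ − (p)⁴ = ((2·u)² − (p)²)((2·u)² + (p)²); the first factor splits again, the second (4·u^2 + p^2) is irreducible.

(2·u - p)·(2·u + p)·(4·u^2 + p^2)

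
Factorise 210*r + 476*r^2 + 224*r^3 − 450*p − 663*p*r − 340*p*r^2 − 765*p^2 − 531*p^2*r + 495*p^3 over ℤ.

Group: 15*p*(33*p^2 − 20*p*r − 51*p − 32*r^2 − 68*r − 30) − 7*r*(33*p^2 − 20*p*r − 51*p − 32*r^2 − 68*r − 30); both groups contain (33*p^2 − 20*p*r − 51*p − 32*r^2 − 68*r − 30), so (15*p − 7*r) is a factor with cofactor 33*p^2 − 20*p*r − 51*p − 32*r^2 − 68*r − 30.
The cofactor groups again: 33*p^2 − 20*p*r − 51*p − 32*r^2 − 68*r − 30 = 11*p*(3*p − 4*r − 6) + (8*r + 5)*(3*p − 4*r − 6); both groups contain (3*p − 4*r − 6), giving (11*p + 8*r + 5)*(3*p − 4*r − 6).

(11*p + 8*r + 5)*(15*p − 7*r)*(3*p − 4*r − 6)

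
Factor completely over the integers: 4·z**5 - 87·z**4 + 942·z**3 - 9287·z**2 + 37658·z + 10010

(4·z + 1)·(z - 13)·(z - 7)·(z**2 - 2·z + 110)

Testing divisors of the constant over divisors of the leading coefficient, z = -1/4 is a root, giving the factor (4·z + 1) and quotient z**4 - 22·z**3 + 241·z**2 - 2382·z + 10010.
Next, z = 7 is a root, so (z - 7) divides it; the quotient is z**3 - 15·z**2 + 136·z - 1430.
Then z = 13 is a root, so (z - 13) is a factor; dividing leaves z**2 - 2·z + 110.
The quadratic z**2 - 2·z + 110 has discriminant -436 < 0 and is irreducible over ℤ.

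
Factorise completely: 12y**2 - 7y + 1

(3y - 1)(4y - 1)

Need a pair with product 12·1 = 12 and sum -7: that's -3 and -4.
Split the middle term: 12y**2 - 3y - 4y + 1 = 3y(4y - 1) - (4y - 1).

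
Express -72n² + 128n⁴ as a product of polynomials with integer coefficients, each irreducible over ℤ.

8n²(4n + 3)(4n - 3)

Pull out the common factor 8n²; 16n² - 9 is a difference of squares.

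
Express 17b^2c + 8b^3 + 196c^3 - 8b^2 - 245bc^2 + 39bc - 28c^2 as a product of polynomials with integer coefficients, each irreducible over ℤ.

Group: b(8b^2 - 39bc + 28c^2) + (7c - 1)(8b^2 - 39bc + 28c^2); both groups contain (8b^2 - 39bc + 28c^2), so (b + 7c - 1) is a factor with cofactor 8b^2 - 39bc + 28c^2.
The cofactor groups again: 8b^2 - 39bc + 28c^2 = 8b(b - 4c) - 7c(b - 4c); both groups contain (b - 4c), giving (8b - 7c)(b - 4c).

(8b - 7c)(b + 7c - 1)(b - 4c)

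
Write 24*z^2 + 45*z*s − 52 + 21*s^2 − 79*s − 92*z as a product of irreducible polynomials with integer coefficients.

(3*z + 3*s − 13)*(8*z + 7*s + 4)

Group: 3*z*(8*z + 7*s + 4) + (3*s − 13)*(8*z + 7*s + 4); both groups contain (8*z + 7*s + 4).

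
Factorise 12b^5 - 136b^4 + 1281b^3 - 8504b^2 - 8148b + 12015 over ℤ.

(2b + 3)(6b - 5)(b - 9)(b^2 - 3b + 89)

Trying the rational-root candidates, b = 9 is a root, giving the factor (b - 9) and quotient 12b^4 - 28b^3 + 1029b^2 + 757b - 1335.
Then b = 5/6 is a root, so (6b - 5) divides it; the quotient is 2b^3 - 3b^2 + 169b + 267.
Next, b = -3/2 is a root, so (2b + 3) is a factor; dividing leaves b^2 - 3b + 89.
The quadratic b^2 - 3b + 89 has discriminant -347 < 0 and is irreducible over ℤ.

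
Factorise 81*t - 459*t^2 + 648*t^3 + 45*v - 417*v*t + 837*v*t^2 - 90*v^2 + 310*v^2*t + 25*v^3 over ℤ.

(5*v + 8*t - 3)*(5*v + 9*t)*(v + 9*t - 3)

Group: v*(25*v^2 + 85*v*t - 15*v + 72*t^2 - 27*t) + (9*t - 3)*(25*v^2 + 85*v*t - 15*v + 72*t^2 - 27*t); both groups contain (25*v^2 + 85*v*t - 15*v + 72*t^2 - 27*t), so (v + 9*t - 3) is a factor with cofactor 25*v^2 + 85*v*t - 15*v + 72*t^2 - 27*t.
The cofactor groups again: 25*v^2 + 85*v*t - 15*v + 72*t^2 - 27*t = 5*v*(5*v + 8*t - 3) + 9*t*(5*v + 8*t - 3); both groups contain (5*v + 8*t - 3), giving (5*v + 9*t)*(5*v + 8*t - 3).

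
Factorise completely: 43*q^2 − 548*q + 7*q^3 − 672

(7*q + 8)*(q + 12)*(q − 7)

By the rational root theorem, q = 7 is a root, so (q − 7) is a factor; dividing leaves 7*q^2 + 92*q + 96.
The remaining quadratic factors as (7*q + 8)(q + 12).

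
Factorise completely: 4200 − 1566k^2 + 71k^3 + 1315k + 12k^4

(3k − 7)(4k + 5)(k + 15)(k − 8)

Trying the rational-root candidates, k = −15 is a root, so (k + 15) divides it; the quotient is 12k^3 − 109k^2 + 69k + 280.
Then k = −5/4 is a root, giving the factor (4k + 5) and quotient 3k^2 − 31k + 56.
The remaining quadratic factors as (k − 8)(3k − 7).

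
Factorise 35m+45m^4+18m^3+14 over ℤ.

Group as (45m^4+35m) + (18m^3+14) = 5m(9m^3+7) + 2(9m^3+7).
Both groups share the factor (9m^3+7).

(5m+2)(9m^3+7)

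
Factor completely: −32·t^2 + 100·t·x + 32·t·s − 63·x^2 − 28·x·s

−(4·t − 9·x − 4·s)·(8·t − 7·x)

Group: −8·t·(4·t − 9·x − 4·s) + 7·x·(4·t − 9·x − 4·s); both groups contain (4·t − 9·x − 4·s).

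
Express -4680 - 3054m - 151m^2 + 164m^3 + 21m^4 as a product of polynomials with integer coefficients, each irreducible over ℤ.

Testing divisors of the constant over divisors of the leading coefficient, m = 13/3 is a root, so (3m - 13) divides it; the quotient is 7m^3 + 85m^2 + 318m + 360.
Continuing, m = -6 is a root, giving the factor (m + 6) and quotient 7m^2 + 43m + 60.
The remaining quadratic factors as (m + 4)(7m + 15).

(3m - 13)(7m + 15)(m + 4)(m + 6)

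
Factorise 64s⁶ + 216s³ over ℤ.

8s³(2s + 3)(4s² - 6s + 9)

Factor out 8s³ first: what remains is 8s³ + 27.
Recognize a sum of cubes with the parts 3 and 2s.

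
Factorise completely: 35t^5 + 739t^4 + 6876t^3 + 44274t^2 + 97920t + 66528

Trying the rational-root candidates, t = -12 is a root, so (t + 12) divides it; the quotient is 35t^4 + 319t^3 + 3048t^2 + 7698t + 5544.
Next, t = -12/7 is a root, giving the factor (7t + 12) and quotient 5t^3 + 37t^2 + 372t + 462.
Then t = -7/5 is a root, giving the factor (5t + 7) and quotient t^2 + 6t + 66.
The quadratic t^2 + 6t + 66 has discriminant -228 < 0 and is irreducible over ℤ.

(5t + 7)(7t + 12)(t + 12)(t^2 + 6t + 66)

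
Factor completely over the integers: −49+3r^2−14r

Need a pair with product 3·(−49) = −147 and sum −14: that's −21 and 7.
Split the middle term: 3r^2−21r + 7r−49 = 3r(r−7) + 7(r−7).

(3r+7)(r−7)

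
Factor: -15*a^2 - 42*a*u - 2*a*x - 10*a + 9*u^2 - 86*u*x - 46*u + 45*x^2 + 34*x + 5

Group: -5*a*(3*a + 9*u - 5*x - 1) + (u - 9*x - 5)*(3*a + 9*u - 5*x - 1); both groups contain (3*a + 9*u - 5*x - 1).

-(3*a + 9*u - 5*x - 1)*(5*a - u + 9*x + 5)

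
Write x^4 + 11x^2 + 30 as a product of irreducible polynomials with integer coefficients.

(x^2 + 5)(x^2 + 6)

Substitute u = x^2 to get a quadratic in u, then factor.
x^2 + 5 is irreducible over ℤ (always positive, so no real roots).
x^2 + 6 is irreducible over ℤ (always positive, so no real roots).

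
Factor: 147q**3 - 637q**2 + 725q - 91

(3q - 7)(7q - 1)(7q - 13)

Among the possible rational roots, q = 13/7 is a root, giving the factor (7q - 13) and quotient 21q**2 - 52q + 7.
The remaining quadratic factors as (3q - 7)(7q - 1).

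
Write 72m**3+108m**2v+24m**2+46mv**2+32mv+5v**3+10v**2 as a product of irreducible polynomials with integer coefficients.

(2m+v)(6m+5v)(6m+v+2)

Group: 6m(12m**2+8mv+4m+v**2+2v) + 5v(12m**2+8mv+4m+v**2+2v); both groups contain (12m**2+8mv+4m+v**2+2v), so (6m+5v) is a factor with cofactor 12m**2+8mv+4m+v**2+2v.
The cofactor groups again: 12m**2+8mv+4m+v**2+2v = 2m(6m+v+2) + v(6m+v+2); both groups contain (6m+v+2), giving (2m+v)(6m+v+2).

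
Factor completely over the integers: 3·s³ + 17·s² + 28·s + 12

Testing divisors of the constant over divisors of the leading coefficient, s = -2 is a root, so (s + 2) is a factor; dividing leaves 3·s² + 11·s + 6.
The remaining quadratic factors as (s + 3)(3·s + 2).

(3·s + 2)·(s + 2)·(s + 3)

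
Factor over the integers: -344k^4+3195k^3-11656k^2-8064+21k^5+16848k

Among the possible rational roots, k = 1 is a root, giving the factor (k-1) and quotient 21k^4-323k^3+2872k^2-8784k+8064.
Continuing, k = 8/3 is a root, so (3k-8) is a factor; dividing leaves 7k^3-89k^2+720k-1008.
Next, k = 12/7 is a root, so (7k-12) divides it; the quotient is k^2-11k+84.
The quadratic k^2-11k+84 has discriminant -215 < 0 and is irreducible over ℤ.

(3k-8)(7k-12)(k-1)(k^2-11k+84)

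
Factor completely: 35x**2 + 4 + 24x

Need a pair with product 35·4 = 140 and sum 24: that's 14 and 10.
Split the middle term: 35x**2 + 14x + 10x + 4 = 7x(5x + 2) + 2(5x + 2).

(5x + 2)(7x + 2)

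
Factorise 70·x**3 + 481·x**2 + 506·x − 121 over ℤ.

(2·x + 11)·(5·x − 1)·(7·x + 11)

Testing divisors of the constant over divisors of the leading coefficient, x = −11/2 is a root, giving the factor (2·x + 11) and quotient 35·x**2 + 48·x − 11.
The remaining quadratic factors as (5·x − 1)(7·x + 11).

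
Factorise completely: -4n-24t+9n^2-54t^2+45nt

Group: n(9n-9t-4) + 6t(9n-9t-4); both groups contain (9n-9t-4).

(9n-9t-4)(n+6t)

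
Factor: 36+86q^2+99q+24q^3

(2q+3)(3q+4)(4q+3)

Trying the rational-root candidates, q = -4/3 is a root, so (3q+4) divides it; the quotient is 8q^2+18q+9.
The remaining quadratic factors as (2q+3)(4q+3).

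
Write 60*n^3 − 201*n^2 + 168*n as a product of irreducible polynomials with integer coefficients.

Pull out the common factor 3*n, then factor the remaining trinomial.

3*n*(4*n − 7)*(5*n − 8)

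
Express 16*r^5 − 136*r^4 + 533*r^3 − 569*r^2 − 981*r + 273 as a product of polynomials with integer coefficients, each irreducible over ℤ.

Trying the rational-root candidates, r = −1 is a root, giving the factor (r + 1) and quotient 16*r^4 − 152*r^3 + 685*r^2 − 1254*r + 273.
Continuing, r = 13/4 is a root, so (4*r − 13) is a factor; dividing leaves 4*r^3 − 25*r^2 + 90*r − 21.
Continuing, r = 1/4 is a root, giving the factor (4*r − 1) and quotient r^2 − 6*r + 21.
The quadratic r^2 − 6*r + 21 has discriminant −48 < 0 and is irreducible over ℤ.

(4*r − 1)*(4*r − 13)*(r + 1)*(r^2 − 6*r + 21)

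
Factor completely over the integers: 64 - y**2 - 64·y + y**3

Testing divisors of the constant over divisors of the leading coefficient, y = 8 is a root, giving the factor (y - 8) and quotient y**2 + 7·y - 8.
The remaining quadratic factors as (y + 8)(y - 1).

(y + 8)·(y - 1)·(y - 8)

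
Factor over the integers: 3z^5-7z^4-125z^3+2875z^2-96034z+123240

Among the possible rational roots, z = -15 is a root, so (z+15) divides it; the quotient is 3z^4-52z^3+655z^2-6950z+8216.
Continuing, z = 4/3 is a root, so (3z-4) divides it; the quotient is z^3-16z^2+197z-2054.
Then z = 13 is a root, so (z-13) is a factor; dividing leaves z^2-3z+158.
The quadratic z^2-3z+158 has discriminant -623 < 0 and is irreducible over ℤ.

(3z-4)(z+15)(z-13)(z^2-3z+158)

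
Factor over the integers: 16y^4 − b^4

Write as (4y^2)² − (b^2)², then factor 4y^2 − b^2 once more.

(2y − b)(2y + b)(4y^2 + b^2)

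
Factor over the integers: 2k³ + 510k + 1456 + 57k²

Testing divisors of the constant over divisors of the leading coefficient, k = -8 is a root, so (k + 8) divides it; the quotient is 2k² + 41k + 182.
The remaining quadratic factors as (2k + 13)(k + 14).

(2k + 13)(k + 14)(k + 8)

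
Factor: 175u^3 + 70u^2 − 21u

7u(5u + 3)(5u − 1)

Pull out the common factor 7u, then factor the remaining trinomial.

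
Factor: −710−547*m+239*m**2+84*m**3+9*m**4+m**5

(m+1)*(m+5)*(m−2)*(m**2+5*m+71)

Trying the rational-root candidates, m = −5 is a root, so (m+5) divides it; the quotient is m**4+4*m**3+64*m**2−81*m−142.
Continuing, m = 2 is a root, so (m−2) divides it; the quotient is m**3+6*m**2+76*m+71.
Then m = −1 is a root, so (m+1) divides it; the quotient is m**2+5*m+71.
The quadratic m**2+5*m+71 has discriminant −259 < 0 and is irreducible over ℤ.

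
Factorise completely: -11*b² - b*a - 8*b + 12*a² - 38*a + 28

-(b - a + 2)*(11*b + 12*a - 14)

Group: -b*(11*b + 12*a - 14) + (a - 2)*(11*b + 12*a - 14); both groups contain (11*b + 12*a - 14).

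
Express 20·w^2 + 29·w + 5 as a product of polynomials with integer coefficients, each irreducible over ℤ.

Need a pair with product 20·5 = 100 and sum 29: that's 4 and 25.
Split the middle term: 20·w^2 + 4·w + 25·w + 5 = 4·w·(5·w + 1) + 5·(5·w + 1).

(4·w + 5)·(5·w + 1)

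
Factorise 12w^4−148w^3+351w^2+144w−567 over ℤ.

By the rational root theorem, w = −7/6 is a root, so (6w+7) divides it; the quotient is 2w^3−27w^2+90w−81.
Then w = 9 is a root, giving the factor (w−9) and quotient 2w^2−9w+9.
The remaining quadratic factors as (w−3)(2w−3).

(2w−3)(6w+7)(w−3)(w−9)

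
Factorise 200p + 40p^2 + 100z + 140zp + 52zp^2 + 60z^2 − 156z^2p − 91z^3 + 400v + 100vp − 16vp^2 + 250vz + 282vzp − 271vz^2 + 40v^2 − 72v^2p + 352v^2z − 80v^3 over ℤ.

−(4v + z + 2p)(5v − 7z + 2p + 10)(4v − 13z − 10)

Group: 4v(−20v^2 + 23vz − 18vp − 40v + 7z^2 + 12zp − 10z − 4p^2 − 20p) + (−13z − 10)(−20v^2 + 23vz − 18vp − 40v + 7z^2 + 12zp − 10z − 4p^2 − 20p); both groups contain (−20v^2 + 23vz − 18vp − 40v + 7z^2 + 12zp − 10z − 4p^2 − 20p), so (4v − 13z − 10) is a factor with cofactor −20v^2 + 23vz − 18vp − 40v + 7z^2 + 12zp − 10z − 4p^2 − 20p.
The cofactor groups again: −20v^2 + 23vz − 18vp − 40v + 7z^2 + 12zp − 10z − 4p^2 − 20p = −4v(5v − 7z + 2p + 10) + (−z − 2p)(5v − 7z + 2p + 10); both groups contain (5v − 7z + 2p + 10), giving −(4v + z + 2p)(5v − 7z + 2p + 10).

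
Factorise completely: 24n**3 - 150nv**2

Every term has a factor of 6n. Then 4n**2 - 25v**2 = (2n)² − (5v)².

6n(2n + 5v)(2n - 5v)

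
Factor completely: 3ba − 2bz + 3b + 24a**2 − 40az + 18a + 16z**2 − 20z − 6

(3a − 2z + 3)(b + 8a − 8z − 2)

Group: 3a(b + 8a − 8z − 2) + (−2z + 3)(b + 8a − 8z − 2); both groups contain (b + 8a − 8z − 2).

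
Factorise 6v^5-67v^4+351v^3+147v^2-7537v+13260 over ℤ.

Testing divisors of the constant over divisors of the leading coefficient, v = 5 is a root, so (v-5) is a factor; dividing leaves 6v^4-37v^3+166v^2+977v-2652.
Then v = 13/6 is a root, so (6v-13) divides it; the quotient is v^3-4v^2+19v+204.
Continuing, v = -4 is a root, so (v+4) divides it; the quotient is v^2-8v+51.
The quadratic v^2-8v+51 has discriminant -140 < 0 and is irreducible over ℤ.

(6v-13)(v+4)(v-5)(v^2-8v+51)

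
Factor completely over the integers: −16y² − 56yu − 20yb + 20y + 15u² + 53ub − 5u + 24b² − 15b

−(4y − u − 3b)(4y + 15u + 8b − 5)

Group: −4y(4y − u − 3b) + (−15u − 8b + 5)(4y − u − 3b); both groups contain (4y − u − 3b).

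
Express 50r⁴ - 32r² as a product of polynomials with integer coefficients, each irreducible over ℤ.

2r²(5r + 4)(5r - 4)

Pull out the common factor 2r²; 25r² - 16 is a difference of squares.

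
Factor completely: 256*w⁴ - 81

Write as (16*w²)² − (9)², then factor 16*w² - 9 once more.

(4*w + 3)*(4*w - 3)*(16*w² + 9)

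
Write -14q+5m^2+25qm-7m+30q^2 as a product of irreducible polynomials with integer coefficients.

Group: 2q(15q+5m-7) + m(15q+5m-7); both groups contain (15q+5m-7).

(15q+5m-7)(2q+m)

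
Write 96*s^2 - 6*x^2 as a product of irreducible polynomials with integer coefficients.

Factor out 6, leaving 16*s^2 - x^2, which is a difference of two squares.

6*(4*s + x)*(4*s - x)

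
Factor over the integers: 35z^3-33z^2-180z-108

(5z+6)(7z+6)(z-3)

Testing divisors of the constant over divisors of the leading coefficient, z = -6/5 is a root, so (5z+6) is a factor; dividing leaves 7z^2-15z-18.
The remaining quadratic factors as (7z+6)(z-3).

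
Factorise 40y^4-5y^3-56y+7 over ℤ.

Group as (40y^4-56y) + (-5y^3+7) = 8y(5y^3-7) - (5y^3-7).
Both groups share the factor (5y^3-7).

(8y-1)(5y^3-7)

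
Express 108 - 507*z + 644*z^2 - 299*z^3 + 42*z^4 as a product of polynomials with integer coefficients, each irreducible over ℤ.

By the rational root theorem, z = 1/3 is a root, so (3*z - 1) is a factor; dividing leaves 14*z^3 - 95*z^2 + 183*z - 108.
Then z = 4 is a root, so (z - 4) is a factor; dividing leaves 14*z^2 - 39*z + 27.
The remaining quadratic factors as (7*z - 9)(2*z - 3).

(2*z - 3)*(3*z - 1)*(7*z - 9)*(z - 4)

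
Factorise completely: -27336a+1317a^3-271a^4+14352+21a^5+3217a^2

(3a-13)(7a-4)(a+4)(a^2-12a+69)

By the rational root theorem, a = 13/3 is a root, giving the factor (3a-13) and quotient 7a^4-60a^3+179a^2+1848a-1104.
Then a = 4/7 is a root, giving the factor (7a-4) and quotient a^3-8a^2+21a+276.
Next, a = -4 is a root, so (a+4) is a factor; dividing leaves a^2-12a+69.
The quadratic a^2-12a+69 has discriminant -132 < 0 and is irreducible over ℤ.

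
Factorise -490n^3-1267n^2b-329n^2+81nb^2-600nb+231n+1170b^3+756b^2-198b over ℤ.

Group: 7n(-70n^2-31nb-77n+78b^2+66b) + (15b-3)(-70n^2-31nb-77n+78b^2+66b); both groups contain (-70n^2-31nb-77n+78b^2+66b), so (7n+15b-3) is a factor with cofactor -70n^2-31nb-77n+78b^2+66b.
The cofactor groups again: -70n^2-31nb-77n+78b^2+66b = -10n(7n-6b) + (-13b-11)(7n-6b); both groups contain (7n-6b), giving -(10n+13b+11)(7n-6b).

-(7n-6b)(10n+13b+11)(7n+15b-3)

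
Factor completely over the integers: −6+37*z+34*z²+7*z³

(7*z−1)*(z+2)*(z+3)

Testing divisors of the constant over divisors of the leading coefficient, z = −2 is a root, so (z+2) divides it; the quotient is 7*z²+20*z−3.
The remaining quadratic factors as (z+3)(7*z−1).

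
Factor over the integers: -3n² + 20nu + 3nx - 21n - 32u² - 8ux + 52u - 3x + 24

Group: -3n(n - 4u - x + 8) + (8u + 3)(n - 4u - x + 8); both groups contain (n - 4u - x + 8).

-(3n - 8u - 3)(n - 4u - x + 8)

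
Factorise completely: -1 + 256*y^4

(4*y)⁴ − (1)⁴ = ((4*y)² − (1)²)((4*y)² + (1)²); the first factor splits again, the second (16*y^2 + 1) is irreducible.

(4*y + 1)*(4*y - 1)*(16*y^2 + 1)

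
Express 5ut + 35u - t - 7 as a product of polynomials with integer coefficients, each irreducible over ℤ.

Group as (5ut + 35u) + (-t - 7) = 5u(t + 7) - (t + 7).
Both groups share the factor (t + 7).

(5u - 1)(t + 7)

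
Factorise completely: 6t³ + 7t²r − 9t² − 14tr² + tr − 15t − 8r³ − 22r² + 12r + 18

(3t − 4r − 3)(t + 2r − 2)(2t + r + 3)

Group: 2t(3t² + 2tr − 9t − 8r² + 2r + 6) + (r + 3)(3t² + 2tr − 9t − 8r² + 2r + 6); both groups contain (3t² + 2tr − 9t − 8r² + 2r + 6), so (2t + r + 3) is a factor with cofactor 3t² + 2tr − 9t − 8r² + 2r + 6.
The cofactor groups again: 3t² + 2tr − 9t − 8r² + 2r + 6 = t(3t − 4r − 3) + (2r − 2)(3t − 4r − 3); both groups contain (3t − 4r − 3), giving (t + 2r − 2)(3t − 4r − 3).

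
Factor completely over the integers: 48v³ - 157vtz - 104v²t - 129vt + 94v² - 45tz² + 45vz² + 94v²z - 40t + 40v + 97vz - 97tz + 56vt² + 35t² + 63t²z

(6v - 7t + 5z + 8)(v - t)(8v + 9z + 5)

Group: 8v(6v² - 13vt + 5vz + 8v + 7t² - 5tz - 8t) + (9z + 5)(6v² - 13vt + 5vz + 8v + 7t² - 5tz - 8t); both groups contain (6v² - 13vt + 5vz + 8v + 7t² - 5tz - 8t), so (8v + 9z + 5) is a factor with cofactor 6v² - 13vt + 5vz + 8v + 7t² - 5tz - 8t.
The cofactor groups again: 6v² - 13vt + 5vz + 8v + 7t² - 5tz - 8t = 6v(v - t) + (-7t + 5z + 8)(v - t); both groups contain (v - t), giving (6v - 7t + 5z + 8)(v - t).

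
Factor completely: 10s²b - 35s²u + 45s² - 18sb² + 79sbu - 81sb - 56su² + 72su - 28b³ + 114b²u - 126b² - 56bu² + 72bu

Group: 2b(5s² - 9sb + 8su - 14b² + 8bu) + (-7u + 9)(5s² - 9sb + 8su - 14b² + 8bu); both groups contain (5s² - 9sb + 8su - 14b² + 8bu), so (2b - 7u + 9) is a factor with cofactor 5s² - 9sb + 8su - 14b² + 8bu.
The cofactor groups again: 5s² - 9sb + 8su - 14b² + 8bu = 5s(s + b) + (-14b + 8u)(s + b); both groups contain (s + b), giving (5s - 14b + 8u)(s + b).

(5s - 14b + 8u)(2b - 7u + 9)(s + b)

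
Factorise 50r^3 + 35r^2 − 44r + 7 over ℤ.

Among the possible rational roots, r = −7/5 is a root, giving the factor (5r + 7) and quotient 10r^2 − 7r + 1.
The remaining quadratic factors as (5r − 1)(2r − 1).

(2r − 1)(5r + 7)(5r − 1)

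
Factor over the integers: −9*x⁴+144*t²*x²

Every term has a factor of 9*x². Then 16*t²−x² = (4*t)² − (x)².

9*x²*(4*t+x)*(4*t−x)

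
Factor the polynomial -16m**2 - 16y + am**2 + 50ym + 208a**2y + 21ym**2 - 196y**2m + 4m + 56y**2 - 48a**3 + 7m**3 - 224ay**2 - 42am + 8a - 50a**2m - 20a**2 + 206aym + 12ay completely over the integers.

Group: 8a(-6a**2 + 26ay - am - 4a - 28y**2 + 3ym + 8y + m**2 - 2m) + (7m - 2)(-6a**2 + 26ay - am - 4a - 28y**2 + 3ym + 8y + m**2 - 2m); both groups contain (-6a**2 + 26ay - am - 4a - 28y**2 + 3ym + 8y + m**2 - 2m), so (8a + 7m - 2) is a factor with cofactor -6a**2 + 26ay - am - 4a - 28y**2 + 3ym + 8y + m**2 - 2m.
The cofactor groups again: -6a**2 + 26ay - am - 4a - 28y**2 + 3ym + 8y + m**2 - 2m = -3a(2a - 4y + m) + (7y + m - 2)(2a - 4y + m); both groups contain (2a - 4y + m), giving -(3a - 7y - m + 2)(2a - 4y + m).

-(2a - 4y + m)(3a - 7y - m + 2)(8a + 7m - 2)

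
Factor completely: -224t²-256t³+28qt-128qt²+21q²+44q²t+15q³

(3q-8t)(5q+8t+7)(q+4t)

Group: q(15q²-16qt+21q-64t²-56t) + 4t(15q²-16qt+21q-64t²-56t); both groups contain (15q²-16qt+21q-64t²-56t), so (q+4t) is a factor with cofactor 15q²-16qt+21q-64t²-56t.
The cofactor groups again: 15q²-16qt+21q-64t²-56t = 3q(5q+8t+7) - 8t(5q+8t+7); both groups contain (5q+8t+7), giving (3q-8t)(5q+8t+7).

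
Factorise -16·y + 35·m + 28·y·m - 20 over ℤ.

(4·y + 5)·(7·m - 4)

Group as (28·y·m - 16·y) + (35·m - 20) = 4·y·(7·m - 4) + 5·(7·m - 4).
Both groups share the factor (7·m - 4).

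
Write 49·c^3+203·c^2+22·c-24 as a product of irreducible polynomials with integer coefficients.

(7·c+3)·(7·c-2)·(c+4)

Trying the rational-root candidates, c = 2/7 is a root, so (7·c-2) is a factor; dividing leaves 7·c^2+31·c+12.
The remaining quadratic factors as (7·c+3)(c+4).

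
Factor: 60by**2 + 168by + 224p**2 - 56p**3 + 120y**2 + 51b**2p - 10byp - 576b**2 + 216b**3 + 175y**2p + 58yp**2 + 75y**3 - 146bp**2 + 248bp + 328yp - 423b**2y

Group: 8b(27b**2 - 36by + 30bp - 72b - 15y**2 - 14yp - 24y + 8p**2 - 32p) + (-5y - 7p)(27b**2 - 36by + 30bp - 72b - 15y**2 - 14yp - 24y + 8p**2 - 32p); both groups contain (27b**2 - 36by + 30bp - 72b - 15y**2 - 14yp - 24y + 8p**2 - 32p), so (8b - 5y - 7p) is a factor with cofactor 27b**2 - 36by + 30bp - 72b - 15y**2 - 14yp - 24y + 8p**2 - 32p.
The cofactor groups again: 27b**2 - 36by + 30bp - 72b - 15y**2 - 14yp - 24y + 8p**2 - 32p = 9b(3b - 5y + 2p - 8) + (3y + 4p)(3b - 5y + 2p - 8); both groups contain (3b - 5y + 2p - 8), giving (9b + 3y + 4p)(3b - 5y + 2p - 8).

(3b - 5y + 2p - 8)(8b - 5y - 7p)(9b + 3y + 4p)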